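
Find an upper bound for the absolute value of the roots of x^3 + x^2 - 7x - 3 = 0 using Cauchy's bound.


Cauchy's bound: all roots r satisfy |r| <= 1 + max(|a_i/a_n|) for i = 0,...,n-1
where a_n is the leading coefficient.

Coefficients: [1, 1, -7, -3]
Leading coefficient a_n = 1
Ratios |a_i/a_n|: 1, 7, 3
Maximum ratio: 7
Cauchy's bound: |r| <= 1 + 7 = 8

Upper bound = 8


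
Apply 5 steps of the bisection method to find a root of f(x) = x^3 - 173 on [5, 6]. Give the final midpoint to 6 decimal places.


f(x) = x^3 - 173
f(5) = -48 < 0
f(6) = 43 > 0

Step 1: midpoint = (5.000000 + 6.000000)/2 = 5.500000
  f(5.500000) = -6.625000
  f(mid) < 0, so root is in [5.500000, 6.000000]

Step 2: midpoint = (5.500000 + 6.000000)/2 = 5.750000
  f(5.750000) = 17.109375
  f(mid) > 0, so root is in [5.500000, 5.750000]

Step 3: midpoint = (5.500000 + 5.750000)/2 = 5.625000
  f(5.625000) = 4.978516
  f(mid) > 0, so root is in [5.500000, 5.625000]

Step 4: midpoint = (5.500000 + 5.625000)/2 = 5.562500
  f(5.562500) = -0.888428
  f(mid) < 0, so root is in [5.562500, 5.625000]

Step 5: midpoint = (5.562500 + 5.625000)/2 = 5.593750
  f(5.593750) = 2.028656
  f(mid) > 0, so root is in [5.562500, 5.593750]

midpoint = 5.593750


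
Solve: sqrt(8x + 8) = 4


Square both sides: 8x + 8 = 4^2 = 16
8x = 16 - 8 = 8
x = 1
Check: sqrt(8*1 + 8) = sqrt(16) = 4 ✓

x = 1


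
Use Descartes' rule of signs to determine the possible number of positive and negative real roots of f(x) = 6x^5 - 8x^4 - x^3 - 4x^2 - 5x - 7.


Descartes' rule of signs:

For positive roots, count sign changes in f(x) = 6x^5 - 8x^4 - x^3 - 4x^2 - 5x - 7:
Signs of coefficients: +, -, -, -, -, -
Number of sign changes: 1
Possible positive real roots: 1

For negative roots, examine f(-x) = -6x^5 - 8x^4 + x^3 - 4x^2 + 5x - 7:
Signs of coefficients: -, -, +, -, +, -
Number of sign changes: 4
Possible negative real roots: 4, 2, 0

Positive roots: 1; Negative roots: 4 or 2 or 0


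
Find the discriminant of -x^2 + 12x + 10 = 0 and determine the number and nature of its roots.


For ax^2 + bx + c = 0, discriminant D = b^2 - 4ac
Here a = -1, b = 12, c = 10
D = (12)^2 - 4(-1)(10) = 144 + 40 = 184

D = 184 > 0 but not a perfect square
The equation has 2 distinct real irrational roots.

Discriminant = 184, 2 distinct real irrational roots


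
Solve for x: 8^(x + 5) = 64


Express both sides with the same base.
64 = 8^2
Since the bases match, equate exponents: x + 5 = 2
So x = 2 - (5) = -3

x = -3


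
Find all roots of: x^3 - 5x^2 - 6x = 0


The constant term is 0, so x = 0 is a root. Factor out x:
  x^2 - 5x - 6 = 0
Solve the quadratic x^2 - 5x - 6 = 0: discriminant = (-5)^2 - 4(1)(-6) = 25 + 24 = 49.
sqrt(49) = 7, so x = (5 ± 7)/2: x = 6 or x = -1.
Collecting all roots found:

x = -1, x = 0, x = 6


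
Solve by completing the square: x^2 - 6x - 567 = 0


Start: x^2 - 6x - 567 = 0
Move constant: x^2 - 6x = 567
Half of -6 is -3, squared is 9
Add 9 to both sides: x^2 - 6x + 9 = 576
(x - 3)^2 = 576
x - 3 = ±24
x = 3 + 24 = 27 or x = 3 - 24 = -21

x = -21, x = 27


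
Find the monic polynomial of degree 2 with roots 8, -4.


A monic polynomial with roots 8, -4 is:
p(x) = (x - 8)(x + 4)
After multiplying by (x - 8): x - 8
After multiplying by (x + 4): x^2 - 4x - 32

x^2 - 4x - 32


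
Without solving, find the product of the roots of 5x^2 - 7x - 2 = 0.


By Vieta's formulas for ax^2 + bx + c = 0:
  Sum of roots = -b/a
  Product of roots = c/a

Here a = 5, b = -7, c = -2
Sum = -(-7)/5 = 7/5
Product = -2/5 = -2/5

Product = -2/5


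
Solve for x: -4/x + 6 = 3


Subtract 6 from both sides: -4/x = -3
Multiply both sides by x: -4 = -3 * x
Divide by -3: x = 4/3

x = 4/3


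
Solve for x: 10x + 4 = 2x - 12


Starting with: 10x + 4 = 2x - 12
Move all x terms to left: (10 - 2)x = -12 - 4
Simplify: 8x = -16
Divide both sides by 8: x = -2

x = -2


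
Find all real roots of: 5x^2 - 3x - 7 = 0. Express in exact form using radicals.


Using the quadratic formula: x = (-b ± sqrt(b^2 - 4ac)) / (2a)
Here a = 5, b = -3, c = -7
Discriminant = b^2 - 4ac = (-3)^2 - 4(5)(-7) = 9 + 140 = 149
Since discriminant = 149 > 0, there are two real roots.
x = (3 ± sqrt(149)) / 10
Numerically: x ≈ 1.5207 or x ≈ -0.9207

x = (3 + sqrt(149)) / 10 or x = (3 - sqrt(149)) / 10


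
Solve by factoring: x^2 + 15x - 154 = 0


We need two numbers that multiply to -154 and add to 15.
Those numbers are 22 and -7 (since 22 * (-7) = -154 and 22 + (-7) = 15).
So x^2 + 15x - 154 = (x + 22)(x - 7) = 0
Setting each factor to zero: x = -22 or x = 7

x = -22, x = 7


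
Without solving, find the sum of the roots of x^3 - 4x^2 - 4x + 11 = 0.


By Vieta's formulas for x^3 + bx^2 + cx + d = 0:
  r1 + r2 + r3 = -b/a = 4
  r1*r2 + r1*r3 + r2*r3 = c/a = -4
  r1*r2*r3 = -d/a = -11


Sum = 4


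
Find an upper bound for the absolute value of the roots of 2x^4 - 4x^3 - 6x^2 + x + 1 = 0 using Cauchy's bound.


Cauchy's bound: all roots r satisfy |r| <= 1 + max(|a_i/a_n|) for i = 0,...,n-1
where a_n is the leading coefficient.

Coefficients: [2, -4, -6, 1, 1]
Leading coefficient a_n = 2
Ratios |a_i/a_n|: 2, 3, 1/2, 1/2
Maximum ratio: 3
Cauchy's bound: |r| <= 1 + 3 = 4

Upper bound = 4


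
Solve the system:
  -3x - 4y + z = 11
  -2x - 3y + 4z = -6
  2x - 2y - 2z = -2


Using Cramer's rule. Expand each determinant along the first row.
D  = (-3)*[(-3)*(-2) - 4*(-2)] - (-4)*[(-2)*(-2) - 4*2] + 1*[(-2)*(-2) - (-3)*2]
  = (-3)*(14) - (-4)*(-4) + 1*(10) = -48
Dx = 11*[(-3)*(-2) - 4*(-2)] - (-4)*[(-6)*(-2) - 4*(-2)] + 1*[(-6)*(-2) - (-3)*(-2)]
  = 11*(14) - (-4)*(20) + 1*(6) = 240
Dy = (-3)*[(-6)*(-2) - 4*(-2)] - 11*[(-2)*(-2) - 4*2] + 1*[(-2)*(-2) - (-6)*2]
  = (-3)*(20) - 11*(-4) + 1*(16) = 0
Dz = (-3)*[(-3)*(-2) - (-6)*(-2)] - (-4)*[(-2)*(-2) - (-6)*2] + 11*[(-2)*(-2) - (-3)*2]
  = (-3)*(-6) - (-4)*(16) + 11*(10) = 192
x = Dx/D = 240/-48 = -5, y = Dy/D = 0/-48 = 0, z = Dz/D = 192/-48 = -4
Check eq1: (-3)(-5) + (-4)(0) + (1)(-4) = 11 = 11 ✓
Check eq2: (-2)(-5) + (-3)(0) + (4)(-4) = -6 = -6 ✓
Check eq3: (2)(-5) + (-2)(0) + (-2)(-4) = -2 = -2 ✓

x = -5, y = 0, z = -4


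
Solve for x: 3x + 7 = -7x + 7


Starting with: 3x + 7 = -7x + 7
Move all x terms to left: (3 + 7)x = 7 - 7
Simplify: 10x = 0
Divide both sides by 10: x = 0

x = 0


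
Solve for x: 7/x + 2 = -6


Subtract 2 from both sides: 7/x = -8
Multiply both sides by x: 7 = -8 * x
Divide by -8: x = -7/8

x = -7/8


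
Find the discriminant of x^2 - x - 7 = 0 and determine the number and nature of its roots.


For ax^2 + bx + c = 0, discriminant D = b^2 - 4ac
Here a = 1, b = -1, c = -7
D = (-1)^2 - 4(1)(-7) = 1 + 28 = 29

D = 29 > 0 but not a perfect square
The equation has 2 distinct real irrational roots.

Discriminant = 29, 2 distinct real irrational roots


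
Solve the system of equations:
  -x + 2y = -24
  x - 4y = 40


Using Cramer's rule:
Determinant D = (-1)(-4) - (1)(2) = 4 - 2 = 2
Dx = (-24)(-4) - (40)(2) = 96 - 80 = 16
Dy = (-1)(40) - (1)(-24) = -40 + 24 = -16
x = Dx/D = 16/2 = 8
y = Dy/D = -16/2 = -8

x = 8, y = -8


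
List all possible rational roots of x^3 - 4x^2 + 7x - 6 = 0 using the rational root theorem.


Rational root theorem: possible roots are ±p/q where:
  p divides the constant term (-6): p ∈ {1, 2, 3, 6}
  q divides the leading coefficient (1): q ∈ {1}

All possible rational roots: -6, -3, -2, -1, 1, 2, 3, 6

-6, -3, -2, -1, 1, 2, 3, 6


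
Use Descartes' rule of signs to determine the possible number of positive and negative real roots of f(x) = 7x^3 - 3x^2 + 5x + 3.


Descartes' rule of signs:

For positive roots, count sign changes in f(x) = 7x^3 - 3x^2 + 5x + 3:
Signs of coefficients: +, -, +, +
Number of sign changes: 2
Possible positive real roots: 2, 0

For negative roots, examine f(-x) = -7x^3 - 3x^2 - 5x + 3:
Signs of coefficients: -, -, -, +
Number of sign changes: 1
Possible negative real roots: 1

Positive roots: 2 or 0; Negative roots: 1


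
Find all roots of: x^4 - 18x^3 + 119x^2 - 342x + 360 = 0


Let p(x) = x^4 - 18x^3 + 119x^2 - 342x + 360. By the rational root theorem (leading coefficient 1), any rational root is an integer divisor of 360: try ±1, ±2, ... in turn.
Test x = 1: value = 120 ≠ 0.
Test x = -1: value = 840 ≠ 0.
Test x = 2: value = 24 ≠ 0.
Test x = -2: value = 1680 ≠ 0.
Test x = 3: value = 0 ✓, so (x - 3) is a factor.
Synthetic division by (x - 3): bring down 1; 1(3) - 18 = -15; (-15)(3) + 119 = 74; 74(3) - 342 = -120; (-120)(3) + 360 = 0 → quotient x^3 - 15x^2 + 74x - 120, remainder 0.
Continue with the quotient x^3 - 15x^2 + 74x - 120 (candidates must divide 120; re-test x = 3 first in case it repeats).
Test x = 3: value = -6 ≠ 0.
Test x = -3: value = -504 ≠ 0.
Test x = 4: value = 0 ✓, so (x - 4) is a factor.
Synthetic division by (x - 4): bring down 1; 1(4) - 15 = -11; (-11)(4) + 74 = 30; 30(4) - 120 = 0 → quotient x^2 - 11x + 30, remainder 0.
Solve the quadratic x^2 - 11x + 30 = 0: discriminant = (-11)^2 - 4(1)(30) = 121 - 120 = 1.
sqrt(1) = 1, so x = (11 ± 1)/2: x = 6 or x = 5.
Collecting all roots found:

x = 3, x = 4, x = 5, x = 6


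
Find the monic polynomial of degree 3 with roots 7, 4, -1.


A monic polynomial with roots 7, 4, -1 is:
p(x) = (x - 7)(x - 4)(x + 1)
After multiplying by (x - 7): x - 7
After multiplying by (x - 4): x^2 - 11x + 28
After multiplying by (x + 1): x^3 - 10x^2 + 17x + 28

x^3 - 10x^2 + 17x + 28


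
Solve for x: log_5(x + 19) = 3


Convert to exponential form: x + 19 = 5^3 = 125
x = 125 - 19 = 106
Check: log_5(106 + 19) = log_5(125) = log_5(125) = 3 ✓

x = 106


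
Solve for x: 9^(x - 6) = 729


Express both sides with the same base.
729 = 9^3
Since the bases match, equate exponents: x - 6 = 3
So x = 3 - (-6) = 9

x = 9


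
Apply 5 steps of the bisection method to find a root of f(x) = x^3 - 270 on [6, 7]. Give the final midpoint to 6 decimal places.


f(x) = x^3 - 270
f(6) = -54 < 0
f(7) = 73 > 0

Step 1: midpoint = (6.000000 + 7.000000)/2 = 6.500000
  f(6.500000) = 4.625000
  f(mid) > 0, so root is in [6.000000, 6.500000]

Step 2: midpoint = (6.000000 + 6.500000)/2 = 6.250000
  f(6.250000) = -25.859375
  f(mid) < 0, so root is in [6.250000, 6.500000]

Step 3: midpoint = (6.250000 + 6.500000)/2 = 6.375000
  f(6.375000) = -10.916016
  f(mid) < 0, so root is in [6.375000, 6.500000]

Step 4: midpoint = (6.375000 + 6.500000)/2 = 6.437500
  f(6.437500) = -3.220947
  f(mid) < 0, so root is in [6.437500, 6.500000]

Step 5: midpoint = (6.437500 + 6.500000)/2 = 6.468750
  f(6.468750) = 0.683075
  f(mid) > 0, so root is in [6.437500, 6.468750]

midpoint = 6.468750


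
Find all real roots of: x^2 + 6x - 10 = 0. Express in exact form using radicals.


Using the quadratic formula: x = (-b ± sqrt(b^2 - 4ac)) / (2a)
Here a = 1, b = 6, c = -10
Discriminant = b^2 - 4ac = 6^2 - 4(1)(-10) = 36 + 40 = 76
Since discriminant = 76 > 0, there are two real roots.
x = (-6 ± 2*sqrt(19)) / 2
Simplifying: x = -3 ± sqrt(19)
Numerically: x ≈ 1.3589 or x ≈ -7.3589

x = -3 + sqrt(19) or x = -3 - sqrt(19)


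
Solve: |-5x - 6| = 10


An absolute value equation |expr| = 10 gives two cases:
Case 1: -5x - 6 = 10
  -5x = 16, so x = -16/5
Case 2: -5x - 6 = -10
  -5x = -4, so x = 4/5

x = -16/5, x = 4/5


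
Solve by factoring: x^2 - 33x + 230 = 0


We need two numbers that multiply to 230 and add to -33.
Those numbers are -23 and -10 (since (-23) * (-10) = 230 and (-23) + (-10) = -33).
So x^2 - 33x + 230 = (x - 23)(x - 10) = 0
Setting each factor to zero: x = 23 or x = 10

x = 10, x = 23


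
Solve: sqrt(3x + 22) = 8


Square both sides: 3x + 22 = 8^2 = 64
3x = 64 - 22 = 42
x = 14
Check: sqrt(3*14 + 22) = sqrt(64) = 8 ✓

x = 14


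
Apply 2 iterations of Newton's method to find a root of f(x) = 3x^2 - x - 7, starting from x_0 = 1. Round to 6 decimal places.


Newton's method: x_(n+1) = x_n - f(x_n)/f'(x_n)
f(x) = 3x^2 - x - 7
f'(x) = 6x - 1

Iteration 1:
  f(1.000000) = -5.000000
  f'(1.000000) = 5.000000
  x_1 = 1.000000 - (-5.000000)/(5.000000) = 2.000000

Iteration 2:
  f(2.000000) = 3.000000
  f'(2.000000) = 11.000000
  x_2 = 2.000000 - (3.000000)/(11.000000) = 1.727273

x_2 = 1.727273


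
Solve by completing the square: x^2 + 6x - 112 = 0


Start: x^2 + 6x - 112 = 0
Move constant: x^2 + 6x = 112
Half of 6 is 3, squared is 9
Add 9 to both sides: x^2 + 6x + 9 = 121
(x + 3)^2 = 121
x + 3 = ±11
x = -3 + 11 = 8 or x = -3 - 11 = -14

x = -14, x = 8


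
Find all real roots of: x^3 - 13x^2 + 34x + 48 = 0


Let p(x) = x^3 - 13x^2 + 34x + 48. By the rational root theorem (leading coefficient 1), any rational root is an integer divisor of 48: try ±1, ±2, ... in turn.
Test x = 1: value = 70 ≠ 0.
Test x = -1: value = 0 ✓, so (x + 1) is a factor.
Synthetic division by (x + 1): bring down 1; 1(-1) - 13 = -14; (-14)(-1) + 34 = 48; 48(-1) + 48 = 0 → quotient x^2 - 14x + 48, remainder 0.
Solve the quadratic x^2 - 14x + 48 = 0: discriminant = (-14)^2 - 4(1)(48) = 196 - 192 = 4.
sqrt(4) = 2, so x = (14 ± 2)/2: x = 8 or x = 6.

x = -1, x = 6, x = 8


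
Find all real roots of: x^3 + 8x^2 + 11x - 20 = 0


Let p(x) = x^3 + 8x^2 + 11x - 20. By the rational root theorem (leading coefficient 1), any rational root is an integer divisor of 20: try ±1, ±2, ... in turn.
Test x = 1: value = 0 ✓, so (x - 1) is a factor.
Synthetic division by (x - 1): bring down 1; 1(1) + 8 = 9; 9(1) + 11 = 20; 20(1) - 20 = 0 → quotient x^2 + 9x + 20, remainder 0.
Solve the quadratic x^2 + 9x + 20 = 0: discriminant = 9^2 - 4(1)(20) = 81 - 80 = 1.
sqrt(1) = 1, so x = (-9 ± 1)/2: x = -4 or x = -5.

x = -5, x = -4, x = 1


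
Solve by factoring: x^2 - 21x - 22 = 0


We need two numbers that multiply to -22 and add to -21.
Those numbers are -22 and 1 (since (-22) * 1 = -22 and (-22) + 1 = -21).
So x^2 - 21x - 22 = (x - 22)(x + 1) = 0
Setting each factor to zero: x = 22 or x = -1

x = -1, x = 22


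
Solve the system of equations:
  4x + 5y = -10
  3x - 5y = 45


Using Cramer's rule:
Determinant D = (4)(-5) - (3)(5) = -20 - 15 = -35
Dx = (-10)(-5) - (45)(5) = 50 - 225 = -175
Dy = (4)(45) - (3)(-10) = 180 + 30 = 210
x = Dx/D = -175/-35 = 5
y = Dy/D = 210/-35 = -6

x = 5, y = -6


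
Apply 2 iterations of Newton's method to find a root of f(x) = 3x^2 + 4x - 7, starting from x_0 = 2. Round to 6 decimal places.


Newton's method: x_(n+1) = x_n - f(x_n)/f'(x_n)
f(x) = 3x^2 + 4x - 7
f'(x) = 6x + 4

Iteration 1:
  f(2.000000) = 13.000000
  f'(2.000000) = 16.000000
  x_1 = 2.000000 - (13.000000)/(16.000000) = 1.187500

Iteration 2:
  f(1.187500) = 1.980469
  f'(1.187500) = 11.125000
  x_2 = 1.187500 - (1.980469)/(11.125000) = 1.009480

x_2 = 1.009480


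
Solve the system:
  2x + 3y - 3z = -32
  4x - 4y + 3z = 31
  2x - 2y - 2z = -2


Using Cramer's rule. Expand each determinant along the first row.
D  = 2*[(-4)*(-2) - 3*(-2)] - 3*[4*(-2) - 3*2] + (-3)*[4*(-2) - (-4)*2]
  = 2*(14) - 3*(-14) + (-3)*(0) = 70
Dx = (-32)*[(-4)*(-2) - 3*(-2)] - 3*[31*(-2) - 3*(-2)] + (-3)*[31*(-2) - (-4)*(-2)]
  = (-32)*(14) - 3*(-56) + (-3)*(-70) = -70
Dy = 2*[31*(-2) - 3*(-2)] - (-32)*[4*(-2) - 3*2] + (-3)*[4*(-2) - 31*2]
  = 2*(-56) - (-32)*(-14) + (-3)*(-70) = -350
Dz = 2*[(-4)*(-2) - 31*(-2)] - 3*[4*(-2) - 31*2] + (-32)*[4*(-2) - (-4)*2]
  = 2*(70) - 3*(-70) + (-32)*(0) = 350
x = Dx/D = -70/70 = -1, y = Dy/D = -350/70 = -5, z = Dz/D = 350/70 = 5
Check eq1: (2)(-1) + (3)(-5) + (-3)(5) = -32 = -32 ✓
Check eq2: (4)(-1) + (-4)(-5) + (3)(5) = 31 = 31 ✓
Check eq3: (2)(-1) + (-2)(-5) + (-2)(5) = -2 = -2 ✓

x = -1, y = -5, z = 5


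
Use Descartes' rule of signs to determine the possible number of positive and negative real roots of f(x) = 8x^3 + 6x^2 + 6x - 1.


Descartes' rule of signs:

For positive roots, count sign changes in f(x) = 8x^3 + 6x^2 + 6x - 1:
Signs of coefficients: +, +, +, -
Number of sign changes: 1
Possible positive real roots: 1

For negative roots, examine f(-x) = -8x^3 + 6x^2 - 6x - 1:
Signs of coefficients: -, +, -, -
Number of sign changes: 2
Possible negative real roots: 2, 0

Positive roots: 1; Negative roots: 2 or 0


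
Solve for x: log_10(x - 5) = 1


Convert to exponential form: x - 5 = 10^1 = 10
x = 10 + 5 = 15
Check: log_10(15 - 5) = log_10(10) = log_10(10) = 1 ✓

x = 15


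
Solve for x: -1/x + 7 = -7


Subtract 7 from both sides: -1/x = -14
Multiply both sides by x: -1 = -14 * x
Divide by -14: x = 1/14

x = 1/14


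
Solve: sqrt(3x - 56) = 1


Square both sides: 3x - 56 = 1^2 = 1
3x = 1 + 56 = 57
x = 19
Check: sqrt(3*19 - 56) = sqrt(1) = 1 ✓

x = 19


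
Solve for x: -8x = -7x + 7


Starting with: -8x = -7x + 7
Move all x terms to left: (-8 + 7)x = 7 - 0
Simplify: -x = 7
Divide both sides by -1: x = -7

x = -7


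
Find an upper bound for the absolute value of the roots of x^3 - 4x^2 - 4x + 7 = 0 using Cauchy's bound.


Cauchy's bound: all roots r satisfy |r| <= 1 + max(|a_i/a_n|) for i = 0,...,n-1
where a_n is the leading coefficient.

Coefficients: [1, -4, -4, 7]
Leading coefficient a_n = 1
Ratios |a_i/a_n|: 4, 4, 7
Maximum ratio: 7
Cauchy's bound: |r| <= 1 + 7 = 8

Upper bound = 8


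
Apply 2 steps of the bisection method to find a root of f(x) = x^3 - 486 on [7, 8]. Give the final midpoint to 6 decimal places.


f(x) = x^3 - 486
f(7) = -143 < 0
f(8) = 26 > 0

Step 1: midpoint = (7.000000 + 8.000000)/2 = 7.500000
  f(7.500000) = -64.125000
  f(mid) < 0, so root is in [7.500000, 8.000000]

Step 2: midpoint = (7.500000 + 8.000000)/2 = 7.750000
  f(7.750000) = -20.515625
  f(mid) < 0, so root is in [7.750000, 8.000000]

midpoint = 7.750000


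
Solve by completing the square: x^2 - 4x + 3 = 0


Start: x^2 - 4x + 3 = 0
Move constant: x^2 - 4x = -3
Half of -4 is -2, squared is 4
Add 4 to both sides: x^2 - 4x + 4 = 1
(x - 2)^2 = 1
x - 2 = ±1
x = 2 + 1 = 3 or x = 2 - 1 = 1

x = 1, x = 3


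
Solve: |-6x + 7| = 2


An absolute value equation |expr| = 2 gives two cases:
Case 1: -6x + 7 = 2
  -6x = -5, so x = 5/6
Case 2: -6x + 7 = -2
  -6x = -9, so x = 3/2

x = 5/6, x = 3/2


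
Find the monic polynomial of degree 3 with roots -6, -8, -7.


A monic polynomial with roots -6, -8, -7 is:
p(x) = (x + 6)(x + 8)(x + 7)
After multiplying by (x + 6): x + 6
After multiplying by (x + 8): x^2 + 14x + 48
After multiplying by (x + 7): x^3 + 21x^2 + 146x + 336

x^3 + 21x^2 + 146x + 336


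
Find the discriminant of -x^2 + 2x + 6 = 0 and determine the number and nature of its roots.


For ax^2 + bx + c = 0, discriminant D = b^2 - 4ac
Here a = -1, b = 2, c = 6
D = (2)^2 - 4(-1)(6) = 4 + 24 = 28

D = 28 > 0 but not a perfect square
The equation has 2 distinct real irrational roots.

Discriminant = 28, 2 distinct real irrational roots


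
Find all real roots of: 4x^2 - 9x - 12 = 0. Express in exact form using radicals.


Using the quadratic formula: x = (-b ± sqrt(b^2 - 4ac)) / (2a)
Here a = 4, b = -9, c = -12
Discriminant = b^2 - 4ac = (-9)^2 - 4(4)(-12) = 81 + 192 = 273
Since discriminant = 273 > 0, there are two real roots.
x = (9 ± sqrt(273)) / 8
Numerically: x ≈ 3.1903 or x ≈ -0.9403

x = (9 + sqrt(273)) / 8 or x = (9 - sqrt(273)) / 8


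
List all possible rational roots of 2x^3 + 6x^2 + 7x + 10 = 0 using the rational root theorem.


Rational root theorem: possible roots are ±p/q where:
  p divides the constant term (10): p ∈ {1, 2, 5, 10}
  q divides the leading coefficient (2): q ∈ {1, 2}

All possible rational roots: -10, -5, -5/2, -2, -1, -1/2, 1/2, 1, 2, 5/2, 5, 10

-10, -5, -5/2, -2, -1, -1/2, 1/2, 1, 2, 5/2, 5, 10


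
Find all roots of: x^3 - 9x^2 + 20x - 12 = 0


Let p(x) = x^3 - 9x^2 + 20x - 12. By the rational root theorem (leading coefficient 1), any rational root is an integer divisor of 12: try ±1, ±2, ... in turn.
Test x = 1: value = 0 ✓, so (x - 1) is a factor.
Synthetic division by (x - 1): bring down 1; 1(1) - 9 = -8; (-8)(1) + 20 = 12; 12(1) - 12 = 0 → quotient x^2 - 8x + 12, remainder 0.
Solve the quadratic x^2 - 8x + 12 = 0: discriminant = (-8)^2 - 4(1)(12) = 64 - 48 = 16.
sqrt(16) = 4, so x = (8 ± 4)/2: x = 6 or x = 2.
Collecting all roots found:

x = 1, x = 2, x = 6


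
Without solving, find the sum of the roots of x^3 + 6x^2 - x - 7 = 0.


By Vieta's formulas for x^3 + bx^2 + cx + d = 0:
  r1 + r2 + r3 = -b/a = -6
  r1*r2 + r1*r3 + r2*r3 = c/a = -1
  r1*r2*r3 = -d/a = 7


Sum = -6


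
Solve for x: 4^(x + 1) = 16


Express both sides with the same base.
16 = 4^2
Since the bases match, equate exponents: x + 1 = 2
So x = 2 - (1) = 1

x = 1


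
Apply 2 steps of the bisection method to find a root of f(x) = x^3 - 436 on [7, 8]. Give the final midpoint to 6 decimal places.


f(x) = x^3 - 436
f(7) = -93 < 0
f(8) = 76 > 0

Step 1: midpoint = (7.000000 + 8.000000)/2 = 7.500000
  f(7.500000) = -14.125000
  f(mid) < 0, so root is in [7.500000, 8.000000]

Step 2: midpoint = (7.500000 + 8.000000)/2 = 7.750000
  f(7.750000) = 29.484375
  f(mid) > 0, so root is in [7.500000, 7.750000]

midpoint = 7.750000


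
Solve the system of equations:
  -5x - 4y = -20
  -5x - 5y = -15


Using Cramer's rule:
Determinant D = (-5)(-5) - (-5)(-4) = 25 - 20 = 5
Dx = (-20)(-5) - (-15)(-4) = 100 - 60 = 40
Dy = (-5)(-15) - (-5)(-20) = 75 - 100 = -25
x = Dx/D = 40/5 = 8
y = Dy/D = -25/5 = -5

x = 8, y = -5


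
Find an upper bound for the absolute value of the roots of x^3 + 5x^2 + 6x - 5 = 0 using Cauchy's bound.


Cauchy's bound: all roots r satisfy |r| <= 1 + max(|a_i/a_n|) for i = 0,...,n-1
where a_n is the leading coefficient.

Coefficients: [1, 5, 6, -5]
Leading coefficient a_n = 1
Ratios |a_i/a_n|: 5, 6, 5
Maximum ratio: 6
Cauchy's bound: |r| <= 1 + 6 = 7

Upper bound = 7


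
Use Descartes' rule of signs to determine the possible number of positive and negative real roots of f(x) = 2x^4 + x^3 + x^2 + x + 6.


Descartes' rule of signs:

For positive roots, count sign changes in f(x) = 2x^4 + x^3 + x^2 + x + 6:
Signs of coefficients: +, +, +, +, +
Number of sign changes: 0
Possible positive real roots: 0

For negative roots, examine f(-x) = 2x^4 - x^3 + x^2 - x + 6:
Signs of coefficients: +, -, +, -, +
Number of sign changes: 4
Possible negative real roots: 4, 2, 0

Positive roots: 0; Negative roots: 4 or 2 or 0


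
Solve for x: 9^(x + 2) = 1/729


Express both sides with the same base.
1/729 = 9^(-3)
Since the bases match, equate exponents: x + 2 = -3
So x = -3 - (2) = -5

x = -5


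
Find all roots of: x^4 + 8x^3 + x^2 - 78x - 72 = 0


Let p(x) = x^4 + 8x^3 + x^2 - 78x - 72. By the rational root theorem (leading coefficient 1), any rational root is an integer divisor of 72: try ±1, ±2, ... in turn.
Test x = 1: value = -140 ≠ 0.
Test x = -1: value = 0 ✓, so (x + 1) is a factor.
Synthetic division by (x + 1): bring down 1; 1(-1) + 8 = 7; 7(-1) + 1 = -6; (-6)(-1) - 78 = -72; (-72)(-1) - 72 = 0 → quotient x^3 + 7x^2 - 6x - 72, remainder 0.
Continue with the quotient x^3 + 7x^2 - 6x - 72 (candidates must divide 72; re-test x = -1 first in case it repeats).
Test x = -1: value = -60 ≠ 0.
Test x = 2: value = -48 ≠ 0.
Test x = -2: value = -40 ≠ 0.
Test x = 3: value = 0 ✓, so (x - 3) is a factor.
Synthetic division by (x - 3): bring down 1; 1(3) + 7 = 10; 10(3) - 6 = 24; 24(3) - 72 = 0 → quotient x^2 + 10x + 24, remainder 0.
Solve the quadratic x^2 + 10x + 24 = 0: discriminant = 10^2 - 4(1)(24) = 100 - 96 = 4.
sqrt(4) = 2, so x = (-10 ± 2)/2: x = -4 or x = -6.
Collecting all roots found:

x = -6, x = -4, x = -1, x = 3


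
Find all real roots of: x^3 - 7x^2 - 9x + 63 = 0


Let p(x) = x^3 - 7x^2 - 9x + 63. By the rational root theorem (leading coefficient 1), any rational root is an integer divisor of 63: try ±1, ±2, ... in turn.
Test x = 1: value = 48 ≠ 0.
Test x = -1: value = 64 ≠ 0.
Test x = 3: value = 0 ✓, so (x - 3) is a factor.
Synthetic division by (x - 3): bring down 1; 1(3) - 7 = -4; (-4)(3) - 9 = -21; (-21)(3) + 63 = 0 → quotient x^2 - 4x - 21, remainder 0.
Solve the quadratic x^2 - 4x - 21 = 0: discriminant = (-4)^2 - 4(1)(-21) = 16 + 84 = 100.
sqrt(100) = 10, so x = (4 ± 10)/2: x = 7 or x = -3.

x = -3, x = 3, x = 7


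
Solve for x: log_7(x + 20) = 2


Convert to exponential form: x + 20 = 7^2 = 49
x = 49 - 20 = 29
Check: log_7(29 + 20) = log_7(49) = log_7(49) = 2 ✓

x = 29


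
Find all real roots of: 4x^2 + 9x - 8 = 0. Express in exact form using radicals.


Using the quadratic formula: x = (-b ± sqrt(b^2 - 4ac)) / (2a)
Here a = 4, b = 9, c = -8
Discriminant = b^2 - 4ac = 9^2 - 4(4)(-8) = 81 + 128 = 209
Since discriminant = 209 > 0, there are two real roots.
x = (-9 ± sqrt(209)) / 8
Numerically: x ≈ 0.6821 or x ≈ -2.9321

x = (-9 + sqrt(209)) / 8 or x = (-9 - sqrt(209)) / 8


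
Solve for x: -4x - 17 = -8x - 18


Starting with: -4x - 17 = -8x - 18
Move all x terms to left: (-4 + 8)x = -18 + 17
Simplify: 4x = -1
Divide both sides by 4: x = -1/4

x = -1/4


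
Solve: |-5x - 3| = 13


An absolute value equation |expr| = 13 gives two cases:
Case 1: -5x - 3 = 13
  -5x = 16, so x = -16/5
Case 2: -5x - 3 = -13
  -5x = -10, so x = 2

x = -16/5, x = 2


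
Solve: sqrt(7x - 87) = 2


Square both sides: 7x - 87 = 2^2 = 4
7x = 4 + 87 = 91
x = 13
Check: sqrt(7*13 - 87) = sqrt(4) = 2 ✓

x = 13


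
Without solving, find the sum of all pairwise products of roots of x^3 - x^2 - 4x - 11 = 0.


By Vieta's formulas for x^3 + bx^2 + cx + d = 0:
  r1 + r2 + r3 = -b/a = 1
  r1*r2 + r1*r3 + r2*r3 = c/a = -4
  r1*r2*r3 = -d/a = 11


Sum of pairwise products = -4


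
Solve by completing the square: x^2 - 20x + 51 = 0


Start: x^2 - 20x + 51 = 0
Move constant: x^2 - 20x = -51
Half of -20 is -10, squared is 100
Add 100 to both sides: x^2 - 20x + 100 = 49
(x - 10)^2 = 49
x - 10 = ±7
x = 10 + 7 = 17 or x = 10 - 7 = 3

x = 3, x = 17


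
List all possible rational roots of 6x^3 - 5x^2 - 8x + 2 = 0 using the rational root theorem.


Rational root theorem: possible roots are ±p/q where:
  p divides the constant term (2): p ∈ {1, 2}
  q divides the leading coefficient (6): q ∈ {1, 2, 3, 6}

All possible rational roots: -2, -1, -2/3, -1/2, -1/3, -1/6, 1/6, 1/3, 1/2, 2/3, 1, 2

-2, -1, -2/3, -1/2, -1/3, -1/6, 1/6, 1/3, 1/2, 2/3, 1, 2


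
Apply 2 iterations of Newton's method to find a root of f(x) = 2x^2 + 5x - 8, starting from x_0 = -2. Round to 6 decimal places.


Newton's method: x_(n+1) = x_n - f(x_n)/f'(x_n)
f(x) = 2x^2 + 5x - 8
f'(x) = 4x + 5

Iteration 1:
  f(-2.000000) = -10.000000
  f'(-2.000000) = -3.000000
  x_1 = -2.000000 - (-10.000000)/(-3.000000) = -5.333333

Iteration 2:
  f(-5.333333) = 22.222222
  f'(-5.333333) = -16.333333
  x_2 = -5.333333 - (22.222222)/(-16.333333) = -3.972789

x_2 = -3.972789


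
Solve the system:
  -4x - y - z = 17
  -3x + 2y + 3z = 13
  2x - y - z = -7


Using Cramer's rule. Expand each determinant along the first row.
D  = (-4)*[2*(-1) - 3*(-1)] - (-1)*[(-3)*(-1) - 3*2] + (-1)*[(-3)*(-1) - 2*2]
  = (-4)*(1) - (-1)*(-3) + (-1)*(-1) = -6
Dx = 17*[2*(-1) - 3*(-1)] - (-1)*[13*(-1) - 3*(-7)] + (-1)*[13*(-1) - 2*(-7)]
  = 17*(1) - (-1)*(8) + (-1)*(1) = 24
Dy = (-4)*[13*(-1) - 3*(-7)] - 17*[(-3)*(-1) - 3*2] + (-1)*[(-3)*(-7) - 13*2]
  = (-4)*(8) - 17*(-3) + (-1)*(-5) = 24
Dz = (-4)*[2*(-7) - 13*(-1)] - (-1)*[(-3)*(-7) - 13*2] + 17*[(-3)*(-1) - 2*2]
  = (-4)*(-1) - (-1)*(-5) + 17*(-1) = -18
x = Dx/D = 24/-6 = -4, y = Dy/D = 24/-6 = -4, z = Dz/D = -18/-6 = 3
Check eq1: (-4)(-4) + (-1)(-4) + (-1)(3) = 17 = 17 ✓
Check eq2: (-3)(-4) + (2)(-4) + (3)(3) = 13 = 13 ✓
Check eq3: (2)(-4) + (-1)(-4) + (-1)(3) = -7 = -7 ✓

x = -4, y = -4, z = 3


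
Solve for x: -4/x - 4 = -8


Subtract -4 from both sides: -4/x = -4
Multiply both sides by x: -4 = -4 * x
Divide by -4: x = 1

x = 1


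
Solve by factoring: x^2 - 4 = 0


We need two numbers that multiply to -4 and add to 0.
Those numbers are -2 and 2 (since (-2) * 2 = -4 and (-2) + 2 = 0).
So x^2 - 4 = (x - 2)(x + 2) = 0
Setting each factor to zero: x = 2 or x = -2

x = -2, x = 2


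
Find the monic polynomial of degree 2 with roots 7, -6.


A monic polynomial with roots 7, -6 is:
p(x) = (x - 7)(x + 6)
After multiplying by (x - 7): x - 7
After multiplying by (x + 6): x^2 - x - 42

x^2 - x - 42


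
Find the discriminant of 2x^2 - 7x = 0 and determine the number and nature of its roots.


For ax^2 + bx + c = 0, discriminant D = b^2 - 4ac
Here a = 2, b = -7, c = 0
D = (-7)^2 - 4(2)(0) = 49 - 0 = 49

D = 49 > 0 and is a perfect square (sqrt = 7)
The equation has 2 distinct real rational roots.

Discriminant = 49, 2 distinct real rational roots


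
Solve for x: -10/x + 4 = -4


Subtract 4 from both sides: -10/x = -8
Multiply both sides by x: -10 = -8 * x
Divide by -8: x = 5/4

x = 5/4


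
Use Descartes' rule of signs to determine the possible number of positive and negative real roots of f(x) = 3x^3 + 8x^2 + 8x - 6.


Descartes' rule of signs:

For positive roots, count sign changes in f(x) = 3x^3 + 8x^2 + 8x - 6:
Signs of coefficients: +, +, +, -
Number of sign changes: 1
Possible positive real roots: 1

For negative roots, examine f(-x) = -3x^3 + 8x^2 - 8x - 6:
Signs of coefficients: -, +, -, -
Number of sign changes: 2
Possible negative real roots: 2, 0

Positive roots: 1; Negative roots: 2 or 0


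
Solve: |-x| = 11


An absolute value equation |expr| = 11 gives two cases:
Case 1: -x = 11
  -x = 11, so x = -11
Case 2: -x = -11
  -x = -11, so x = 11

x = -11, x = 11


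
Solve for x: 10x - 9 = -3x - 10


Starting with: 10x - 9 = -3x - 10
Move all x terms to left: (10 + 3)x = -10 + 9
Simplify: 13x = -1
Divide both sides by 13: x = -1/13

x = -1/13


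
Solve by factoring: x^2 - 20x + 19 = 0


We need two numbers that multiply to 19 and add to -20.
Those numbers are -19 and -1 (since (-19) * (-1) = 19 and (-19) + (-1) = -20).
So x^2 - 20x + 19 = (x - 19)(x - 1) = 0
Setting each factor to zero: x = 19 or x = 1

x = 1, x = 19


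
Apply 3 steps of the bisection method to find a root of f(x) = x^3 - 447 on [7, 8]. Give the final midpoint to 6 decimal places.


f(x) = x^3 - 447
f(7) = -104 < 0
f(8) = 65 > 0

Step 1: midpoint = (7.000000 + 8.000000)/2 = 7.500000
  f(7.500000) = -25.125000
  f(mid) < 0, so root is in [7.500000, 8.000000]

Step 2: midpoint = (7.500000 + 8.000000)/2 = 7.750000
  f(7.750000) = 18.484375
  f(mid) > 0, so root is in [7.500000, 7.750000]

Step 3: midpoint = (7.500000 + 7.750000)/2 = 7.625000
  f(7.625000) = -3.677734
  f(mid) < 0, so root is in [7.625000, 7.750000]

midpoint = 7.625000


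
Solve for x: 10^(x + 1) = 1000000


Express both sides with the same base.
1000000 = 10^6
Since the bases match, equate exponents: x + 1 = 6
So x = 6 - (1) = 5

x = 5


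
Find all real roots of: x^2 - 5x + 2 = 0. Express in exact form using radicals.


Using the quadratic formula: x = (-b ± sqrt(b^2 - 4ac)) / (2a)
Here a = 1, b = -5, c = 2
Discriminant = b^2 - 4ac = (-5)^2 - 4(1)(2) = 25 - 8 = 17
Since discriminant = 17 > 0, there are two real roots.
x = (5 ± sqrt(17)) / 2
Numerically: x ≈ 4.5616 or x ≈ 0.4384

x = (5 + sqrt(17)) / 2 or x = (5 - sqrt(17)) / 2


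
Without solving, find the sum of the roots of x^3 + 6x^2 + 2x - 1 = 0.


By Vieta's formulas for x^3 + bx^2 + cx + d = 0:
  r1 + r2 + r3 = -b/a = -6
  r1*r2 + r1*r3 + r2*r3 = c/a = 2
  r1*r2*r3 = -d/a = 1


Sum = -6


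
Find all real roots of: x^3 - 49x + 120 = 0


Let p(x) = x^3 - 49x + 120. By the rational root theorem (leading coefficient 1), any rational root is an integer divisor of 120: try ±1, ±2, ... in turn.
Test x = 1: value = 72 ≠ 0.
Test x = -1: value = 168 ≠ 0.
Test x = 2: value = 30 ≠ 0.
Test x = -2: value = 210 ≠ 0.
Test x = 3: value = 0 ✓, so (x - 3) is a factor.
Synthetic division by (x - 3): bring down 1; 1(3) + 0 = 3; 3(3) - 49 = -40; (-40)(3) + 120 = 0 → quotient x^2 + 3x - 40, remainder 0.
Solve the quadratic x^2 + 3x - 40 = 0: discriminant = 3^2 - 4(1)(-40) = 9 + 160 = 169.
sqrt(169) = 13, so x = (-3 ± 13)/2: x = 5 or x = -8.

x = -8, x = 3, x = 5


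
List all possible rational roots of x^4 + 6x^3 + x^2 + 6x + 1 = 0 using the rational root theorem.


Rational root theorem: possible roots are ±p/q where:
  p divides the constant term (1): p ∈ {1}
  q divides the leading coefficient (1): q ∈ {1}

All possible rational roots: -1, 1

-1, 1


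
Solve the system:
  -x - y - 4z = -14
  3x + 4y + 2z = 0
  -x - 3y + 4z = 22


Using Cramer's rule. Expand each determinant along the first row.
D  = (-1)*[4*4 - 2*(-3)] - (-1)*[3*4 - 2*(-1)] + (-4)*[3*(-3) - 4*(-1)]
  = (-1)*(22) - (-1)*(14) + (-4)*(-5) = 12
Dx = (-14)*[4*4 - 2*(-3)] - (-1)*[0*4 - 2*22] + (-4)*[0*(-3) - 4*22]
  = (-14)*(22) - (-1)*(-44) + (-4)*(-88) = 0
Dy = (-1)*[0*4 - 2*22] - (-14)*[3*4 - 2*(-1)] + (-4)*[3*22 - 0*(-1)]
  = (-1)*(-44) - (-14)*(14) + (-4)*(66) = -24
Dz = (-1)*[4*22 - 0*(-3)] - (-1)*[3*22 - 0*(-1)] + (-14)*[3*(-3) - 4*(-1)]
  = (-1)*(88) - (-1)*(66) + (-14)*(-5) = 48
x = Dx/D = 0/12 = 0, y = Dy/D = -24/12 = -2, z = Dz/D = 48/12 = 4
Check eq1: (-1)(0) + (-1)(-2) + (-4)(4) = -14 = -14 ✓
Check eq2: (3)(0) + (4)(-2) + (2)(4) = 0 = 0 ✓
Check eq3: (-1)(0) + (-3)(-2) + (4)(4) = 22 = 22 ✓

x = 0, y = -2, z = 4


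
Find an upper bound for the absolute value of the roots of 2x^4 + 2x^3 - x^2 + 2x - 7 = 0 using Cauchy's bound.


Cauchy's bound: all roots r satisfy |r| <= 1 + max(|a_i/a_n|) for i = 0,...,n-1
where a_n is the leading coefficient.

Coefficients: [2, 2, -1, 2, -7]
Leading coefficient a_n = 2
Ratios |a_i/a_n|: 1, 1/2, 1, 7/2
Maximum ratio: 7/2
Cauchy's bound: |r| <= 1 + 7/2 = 9/2

Upper bound = 9/2


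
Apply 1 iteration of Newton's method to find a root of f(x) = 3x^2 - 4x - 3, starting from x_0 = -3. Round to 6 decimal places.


Newton's method: x_(n+1) = x_n - f(x_n)/f'(x_n)
f(x) = 3x^2 - 4x - 3
f'(x) = 6x - 4

Iteration 1:
  f(-3.000000) = 36.000000
  f'(-3.000000) = -22.000000
  x_1 = -3.000000 - (36.000000)/(-22.000000) = -1.363636

x_1 = -1.363636


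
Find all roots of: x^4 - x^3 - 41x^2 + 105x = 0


The constant term is 0, so x = 0 is a root. Factor out x:
  x^3 - x^2 - 41x + 105 = 0
Let p(x) = x^3 - x^2 - 41x + 105. By the rational root theorem (leading coefficient 1), any rational root is an integer divisor of 105: try ±1, ±2, ... in turn.
Test x = 1: value = 64 ≠ 0.
Test x = -1: value = 144 ≠ 0.
Test x = 3: value = 0 ✓, so (x - 3) is a factor.
Synthetic division by (x - 3): bring down 1; 1(3) - 1 = 2; 2(3) - 41 = -35; (-35)(3) + 105 = 0 → quotient x^2 + 2x - 35, remainder 0.
Solve the quadratic x^2 + 2x - 35 = 0: discriminant = 2^2 - 4(1)(-35) = 4 + 140 = 144.
sqrt(144) = 12, so x = (-2 ± 12)/2: x = 5 or x = -7.
Collecting all roots found:

x = -7, x = 0, x = 3, x = 5


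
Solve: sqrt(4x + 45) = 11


Square both sides: 4x + 45 = 11^2 = 121
4x = 121 - 45 = 76
x = 19
Check: sqrt(4*19 + 45) = sqrt(121) = 11 ✓

x = 19


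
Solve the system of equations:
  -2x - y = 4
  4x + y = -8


Using Cramer's rule:
Determinant D = (-2)(1) - (4)(-1) = -2 + 4 = 2
Dx = (4)(1) - (-8)(-1) = 4 - 8 = -4
Dy = (-2)(-8) - (4)(4) = 16 - 16 = 0
x = Dx/D = -4/2 = -2
y = Dy/D = 0/2 = 0

x = -2, y = 0


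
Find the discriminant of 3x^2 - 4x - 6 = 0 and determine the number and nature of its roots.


For ax^2 + bx + c = 0, discriminant D = b^2 - 4ac
Here a = 3, b = -4, c = -6
D = (-4)^2 - 4(3)(-6) = 16 + 72 = 88

D = 88 > 0 but not a perfect square
The equation has 2 distinct real irrational roots.

Discriminant = 88, 2 distinct real irrational roots


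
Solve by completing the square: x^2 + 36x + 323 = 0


Start: x^2 + 36x + 323 = 0
Move constant: x^2 + 36x = -323
Half of 36 is 18, squared is 324
Add 324 to both sides: x^2 + 36x + 324 = 1
(x + 18)^2 = 1
x + 18 = ±1
x = -18 + 1 = -17 or x = -18 - 1 = -19

x = -19, x = -17


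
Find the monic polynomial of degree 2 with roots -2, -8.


A monic polynomial with roots -2, -8 is:
p(x) = (x + 2)(x + 8)
After multiplying by (x + 2): x + 2
After multiplying by (x + 8): x^2 + 10x + 16

x^2 + 10x + 16


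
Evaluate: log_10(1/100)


We need the exponent such that 10^? = 1/100
10^(-2) = 1/10^2 = 1/100
Therefore log_10(1/100) = -2

-2


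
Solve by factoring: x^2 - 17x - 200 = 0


We need two numbers that multiply to -200 and add to -17.
Those numbers are -25 and 8 (since (-25) * 8 = -200 and (-25) + 8 = -17).
So x^2 - 17x - 200 = (x - 25)(x + 8) = 0
Setting each factor to zero: x = 25 or x = -8

x = -8, x = 25


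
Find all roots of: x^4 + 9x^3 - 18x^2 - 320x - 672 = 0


Let p(x) = x^4 + 9x^3 - 18x^2 - 320x - 672. By the rational root theorem (leading coefficient 1), any rational root is an integer divisor of 672: try ±1, ±2, ... in turn.
Test x = 1: value = -1000 ≠ 0.
Test x = -1: value = -378 ≠ 0.
Test x = 2: value = -1296 ≠ 0.
Test x = -2: value = -160 ≠ 0.
Test x = 3: value = -1470 ≠ 0.
Test x = -3: value = -36 ≠ 0.
Test x = 4: value = -1408 ≠ 0.
Test x = -4: value = 0 ✓, so (x + 4) is a factor.
Synthetic division by (x + 4): bring down 1; 1(-4) + 9 = 5; 5(-4) - 18 = -38; (-38)(-4) - 320 = -168; (-168)(-4) - 672 = 0 → quotient x^3 + 5x^2 - 38x - 168, remainder 0.
Continue with the quotient x^3 + 5x^2 - 38x - 168 (candidates must divide 168; re-test x = -4 first in case it repeats).
Test x = -4: value = 0 ✓, so (x + 4) is a factor.
Synthetic division by (x + 4): bring down 1; 1(-4) + 5 = 1; 1(-4) - 38 = -42; (-42)(-4) - 168 = 0 → quotient x^2 + x - 42, remainder 0.
Solve the quadratic x^2 + x - 42 = 0: discriminant = 1^2 - 4(1)(-42) = 1 + 168 = 169.
sqrt(169) = 13, so x = (-1 ± 13)/2: x = 6 or x = -7.
Collecting all roots found:

x = -7, x = -4 (multiplicity 2), x = 6


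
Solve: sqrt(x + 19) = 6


Square both sides: x + 19 = 6^2 = 36
x = 36 - 19 = 17
x = 17
Check: sqrt(1*17 + 19) = sqrt(36) = 6 ✓

x = 17


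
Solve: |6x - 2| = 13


An absolute value equation |expr| = 13 gives two cases:
Case 1: 6x - 2 = 13
  6x = 15, so x = 5/2
Case 2: 6x - 2 = -13
  6x = -11, so x = -11/6

x = -11/6, x = 5/2


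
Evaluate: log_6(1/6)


We need the exponent such that 6^? = 1/6
6^(-1) = 1/6^1 = 1/6
Therefore log_6(1/6) = -1

-1


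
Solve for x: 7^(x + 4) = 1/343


Express both sides with the same base.
1/343 = 7^(-3)
Since the bases match, equate exponents: x + 4 = -3
So x = -3 - (4) = -7

x = -7


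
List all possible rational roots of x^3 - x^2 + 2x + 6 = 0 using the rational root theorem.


Rational root theorem: possible roots are ±p/q where:
  p divides the constant term (6): p ∈ {1, 2, 3, 6}
  q divides the leading coefficient (1): q ∈ {1}

All possible rational roots: -6, -3, -2, -1, 1, 2, 3, 6

-6, -3, -2, -1, 1, 2, 3, 6


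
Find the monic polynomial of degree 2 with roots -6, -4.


A monic polynomial with roots -6, -4 is:
p(x) = (x + 6)(x + 4)
After multiplying by (x + 6): x + 6
After multiplying by (x + 4): x^2 + 10x + 24

x^2 + 10x + 24


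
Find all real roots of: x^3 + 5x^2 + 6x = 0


The constant term is 0, so x = 0 is a root. Factor out x:
  x(x^2 + 5x + 6) = 0
Solve the quadratic x^2 + 5x + 6 = 0: discriminant = 5^2 - 4(1)(6) = 25 - 24 = 1.
sqrt(1) = 1, so x = (-5 ± 1)/2: x = -2 or x = -3.

x = -3, x = -2, x = 0


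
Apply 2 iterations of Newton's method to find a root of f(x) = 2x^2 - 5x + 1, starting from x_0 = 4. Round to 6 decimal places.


Newton's method: x_(n+1) = x_n - f(x_n)/f'(x_n)
f(x) = 2x^2 - 5x + 1
f'(x) = 4x - 5

Iteration 1:
  f(4.000000) = 13.000000
  f'(4.000000) = 11.000000
  x_1 = 4.000000 - (13.000000)/(11.000000) = 2.818182

Iteration 2:
  f(2.818182) = 2.793388
  f'(2.818182) = 6.272727
  x_2 = 2.818182 - (2.793388)/(6.272727) = 2.372859

x_2 = 2.372859


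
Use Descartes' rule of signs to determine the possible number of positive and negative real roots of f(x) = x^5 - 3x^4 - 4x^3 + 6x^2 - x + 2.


Descartes' rule of signs:

For positive roots, count sign changes in f(x) = x^5 - 3x^4 - 4x^3 + 6x^2 - x + 2:
Signs of coefficients: +, -, -, +, -, +
Number of sign changes: 4
Possible positive real roots: 4, 2, 0

For negative roots, examine f(-x) = -x^5 - 3x^4 + 4x^3 + 6x^2 + x + 2:
Signs of coefficients: -, -, +, +, +, +
Number of sign changes: 1
Possible negative real roots: 1

Positive roots: 4 or 2 or 0; Negative roots: 1
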